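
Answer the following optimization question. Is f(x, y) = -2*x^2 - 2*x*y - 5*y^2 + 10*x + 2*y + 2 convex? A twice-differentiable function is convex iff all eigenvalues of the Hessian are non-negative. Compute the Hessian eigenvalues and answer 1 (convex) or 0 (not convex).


The Hessian of f(x,y) = -2*x^2 - 2*x*y - 5*y^2 + 10*x + 2*y + 2 is:
H = [[-4, -2], [-2, -10]]
Trace = -4 - 10 = -14
Determinant = -4*-10 - (-2)^2 = 36
Discriminant = (-14)^2 - 4*36 = 52.0
Eigenvalues: lambda_1 = -10.6056, lambda_2 = -3.3944
The function is not convex.

0


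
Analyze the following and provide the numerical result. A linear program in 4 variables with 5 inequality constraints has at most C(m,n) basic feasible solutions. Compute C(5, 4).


Each vertex corresponds to some choice of n active constraints out of m, so the number of vertices is at most C(m, n) = m! / (n!(m-n)!).
m = 5, n = 4
Numerator: 5 * 4 * 3 * 2
Denominator: 4! = 24
C(5, 4) = 5


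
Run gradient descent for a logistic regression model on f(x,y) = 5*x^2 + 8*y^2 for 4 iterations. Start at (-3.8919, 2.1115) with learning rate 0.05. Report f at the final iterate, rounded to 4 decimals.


Gradient descent on f(x,y) = 5*x^2 + 8*y^2.
Starting point: (-3.8919, 2.1115), alpha = 0.05
Step 1: grad_x = 2*5*-3.8919 = -38.919, grad_y = 2*8*2.1115 = 33.784
  x_1 = -3.8919 - 0.05*-38.919 = -1.946
  y_1 = 2.1115 - 0.05*33.784 = 0.4223
Step 2: grad_x = 2*5*-1.946 = -19.4595, grad_y = 2*8*0.4223 = 6.7568
  x_2 = -1.946 - 0.05*-19.4595 = -0.973
  y_2 = 0.4223 - 0.05*6.7568 = 0.0845
Step 3: grad_x = 2*5*-0.973 = -9.7298, grad_y = 2*8*0.0845 = 1.3514
  x_3 = -0.973 - 0.05*-9.7298 = -0.4865
  y_3 = 0.0845 - 0.05*1.3514 = 0.0169
Step 4: grad_x = 2*5*-0.4865 = -4.8649, grad_y = 2*8*0.0169 = 0.2703
  x_4 = -0.4865 - 0.05*-4.8649 = -0.2432
  y_4 = 0.0169 - 0.05*0.2703 = 0.0034
f(-0.2432, 0.0034) = 5*(-0.2432)^2 + 8*0.0034^2 = 0.2959


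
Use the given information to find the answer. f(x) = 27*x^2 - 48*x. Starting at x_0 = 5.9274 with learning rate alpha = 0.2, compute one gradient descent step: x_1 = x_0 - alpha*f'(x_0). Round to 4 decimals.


We compute the gradient at x_0 and apply the update.
f'(x) = 54*x - 48
f'(5.9274) = 54*5.9274 - 48 = 272.0796
x_1 = 5.9274 - 0.2*272.0796 = -48.4885


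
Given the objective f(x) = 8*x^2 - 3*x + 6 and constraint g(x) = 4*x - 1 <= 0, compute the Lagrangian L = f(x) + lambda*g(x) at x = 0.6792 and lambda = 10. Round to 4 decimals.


Step 1: Evaluate f(x).
f(0.6792) = 8*0.6792^2 - 3*0.6792 + 6 = 7.6529
Step 2: Evaluate g(x).
g(0.6792) = 4*0.6792 - 1 = 1.7168
Step 3: Compute Lagrangian.
L = 7.6529 + 10*1.7168 = 24.8209


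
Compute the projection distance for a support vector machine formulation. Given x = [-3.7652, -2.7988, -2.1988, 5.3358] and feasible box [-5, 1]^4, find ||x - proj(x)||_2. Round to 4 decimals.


Project each component onto [-5, 1].
clip(-3.7652) = -3.7652, clip(-2.7988) = -2.7988, clip(-2.1988) = -2.1988, clip(5.3358) = 1.0
Projection = [-3.7652, -2.7988, -2.1988, 1.0]
Squared diffs: [0.0, 0.0, 0.0, 18.7992]
Distance = sqrt(18.7992) = 4.3358


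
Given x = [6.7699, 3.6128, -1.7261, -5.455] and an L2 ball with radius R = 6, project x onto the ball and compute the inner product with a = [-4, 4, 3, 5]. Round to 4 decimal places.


Step 1: Compute ||x|| (intermediates to 6 decimals).
||x|| = sqrt(6.7699^2 + 3.6128^2 + (-1.7261)^2 + (-5.455)^2) = 9.57185
Step 2: Project.
Since ||x|| > R, scale = R/||x|| = 6/9.57185 = 0.626838, proj(x) = scale * x
proj(x) = [4.243631, 2.26464, -1.081985, -3.419401]
Step 3: Dot product.
a^T * proj(x) = -4*4.243631 + 4*2.26464 + 3*(-1.081985) + 5*(-3.419401) = -28.2589


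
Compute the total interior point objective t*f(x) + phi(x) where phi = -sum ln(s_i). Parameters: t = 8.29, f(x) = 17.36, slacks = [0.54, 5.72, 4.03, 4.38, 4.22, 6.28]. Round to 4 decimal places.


Step 1: Compute log-barrier.
ln values: [-0.6162, 1.744, 1.3938, 1.477, 1.4398, 1.8374]
phi = -(-0.6162 + 1.744 + 1.3938 + 1.477 + 1.4398 + 1.8374) = -7.2758
Step 2: Compute augmented objective.
t*f(x) = 8.29*17.36 = 143.9144
Total = 143.9144 - 7.2758 = 136.6386


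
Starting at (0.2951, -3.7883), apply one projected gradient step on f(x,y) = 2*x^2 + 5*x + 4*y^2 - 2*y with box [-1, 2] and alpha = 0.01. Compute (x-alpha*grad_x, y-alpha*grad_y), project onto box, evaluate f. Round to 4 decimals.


Step 1: Compute gradient at (0.2951, -3.7883).
grad_x = 2*2*0.2951 + 5 = 6.1804
grad_y = 2*4*-3.7883 - 2 = -32.3064
Step 2: Gradient step.
x_raw = 0.2951 - 0.01*6.1804 = 0.2333
y_raw = -3.7883 - 0.01*-32.3064 = -3.4652
Step 3: Project onto [-1, 2].
x_proj = clip(0.2333) = 0.2333
y_proj = clip(-3.4652) = -1.0
Step 4: Evaluate f.
f(0.2333, -1.0) = 7.2753


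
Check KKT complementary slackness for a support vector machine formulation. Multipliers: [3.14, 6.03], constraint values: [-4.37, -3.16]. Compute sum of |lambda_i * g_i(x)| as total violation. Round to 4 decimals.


KKT complementary slackness check:
lambda_1 * g_1 = 3.14 * -4.37 = -13.7218
lambda_2 * g_2 = 6.03 * -3.16 = -19.0548
Total violation = 13.7218 + 19.0548 = 32.7766


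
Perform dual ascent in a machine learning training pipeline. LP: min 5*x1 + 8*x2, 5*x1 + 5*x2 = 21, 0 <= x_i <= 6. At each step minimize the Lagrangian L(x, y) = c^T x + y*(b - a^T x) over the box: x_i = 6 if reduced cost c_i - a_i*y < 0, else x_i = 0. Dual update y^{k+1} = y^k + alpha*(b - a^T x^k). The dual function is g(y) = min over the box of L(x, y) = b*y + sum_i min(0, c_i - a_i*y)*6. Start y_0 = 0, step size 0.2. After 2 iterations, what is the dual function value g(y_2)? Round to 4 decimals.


Dual ascent for LP: min 5*x1 + 8*x2, 5*x1 + 5*x2 = 21, 0 <= x_i <= 6
Step 1: y^k = 0.0, reduced costs: (5.0, 8.0)
  x^k = (0.0, 0.0), subgradient = b - a^T x = 21.0
  y^{k+1} = 0.0 + 0.2*21.0 = 4.2
Step 2: y^k = 4.2, reduced costs: (-16.0, -13.0)
  x^k = (6.0, 6.0), subgradient = b - a^T x = -39.0
  y^{k+1} = 4.2 + 0.2*-39.0 = -3.6
Dual objective at y_2 = -3.6: reduced costs (23.0, 26.0), box minimizer x = (0.0, 0.0)
g(y_2) = b*y + (c1 - a1*y)*x1 + (c2 - a2*y)*x2 = 21*(-3.6) + 23.0*0.0 + 26.0*0.0 = -75.6 + 0.0 + 0.0 = -75.6


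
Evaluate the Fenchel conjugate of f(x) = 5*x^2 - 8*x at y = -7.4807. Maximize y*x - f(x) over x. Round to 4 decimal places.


f*(y) = sup_x {y*x - a*x^2 - b*x} = sup_x {(y-b)*x - a*x^2}
FOC: (y - b) - 2a*x = 0 => x* = (y - b)/(2a)
x* = (-7.4807 + 8)/(2*5) = 0.0519
f*(-7.4807) = (y-b)^2/(4a) = (-7.4807 + 8)^2/(4*5)
= 0.2697/20 = 0.0135


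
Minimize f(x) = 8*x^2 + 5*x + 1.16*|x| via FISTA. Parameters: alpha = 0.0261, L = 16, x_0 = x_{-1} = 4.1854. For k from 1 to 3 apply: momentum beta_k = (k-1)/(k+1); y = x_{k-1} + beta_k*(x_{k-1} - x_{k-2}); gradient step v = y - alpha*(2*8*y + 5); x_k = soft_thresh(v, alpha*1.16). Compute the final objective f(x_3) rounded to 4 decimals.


FISTA on f(x) = 8*x^2 + 5*x + 1.16*|x|
L = 16, alpha = 0.0261
Iteration 1: beta = 0.0, y = 4.1854 + 0.0*(4.1854 - 4.1854) = 4.1854
  grad(y) = 71.9664, v = y - alpha*grad = 2.3071
  prox(v) = soft_thresh(2.3071, 0.0303) = 2.2768
Iteration 2: beta = 0.3333, y = 2.2768 + 0.3333*(2.2768 - 4.1854) = 1.6406
  grad(y) = 31.2496, v = y - alpha*grad = 0.825
  prox(v) = soft_thresh(0.825, 0.0303) = 0.7947
Iteration 3: beta = 0.5, y = 0.7947 + 0.5*(0.7947 - 2.2768) = 0.0537
  grad(y) = 5.8586, v = y - alpha*grad = -0.0992
  prox(v) = soft_thresh(-0.0992, 0.0303) = -0.069
f(x_3) = 8*(-0.069)^2 + 5*(-0.069) + 1.16*|-0.069| = -0.2268


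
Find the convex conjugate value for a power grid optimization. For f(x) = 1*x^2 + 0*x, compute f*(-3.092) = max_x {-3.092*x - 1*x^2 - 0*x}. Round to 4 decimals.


f*(y) = sup_x {y*x - a*x^2 - b*x} = sup_x {(y-b)*x - a*x^2}
FOC: (y - b) - 2a*x = 0 => x* = (y - b)/(2a)
x* = (-3.092 - 0)/(2*1) = -1.546
f*(-3.092) = (y-b)^2/(4a) = (-3.092 - 0)^2/(4*1)
= 9.5605/4 = 2.3901


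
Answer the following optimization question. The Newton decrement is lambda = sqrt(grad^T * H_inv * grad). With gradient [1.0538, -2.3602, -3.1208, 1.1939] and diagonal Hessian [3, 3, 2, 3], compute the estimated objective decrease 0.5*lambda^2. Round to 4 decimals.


Step 1: H is diagonal, so H^(-1) * g = [0.3513, -0.7867, -1.5604, 0.398].
Step 2: g^T H^(-1) g = sum_i g_i^2 / H_ii
  = (1.0538)^2/3 + (-2.3602)^2/3 + (-3.1208)^2/2 + (1.1939)^2/3
  = 0.3702 + 1.8568 + 4.8697 + 0.4751 = 7.5718
Step 3: Objective decrease = 0.5 * g^T H^(-1) g = 3.7859


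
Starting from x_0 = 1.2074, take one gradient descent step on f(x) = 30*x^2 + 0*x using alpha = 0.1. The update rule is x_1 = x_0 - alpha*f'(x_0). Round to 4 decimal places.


We compute the gradient at x_0 and apply the update.
f'(x) = 60*x + 0
f'(1.2074) = 60*1.2074 + 0 = 72.444
x_1 = 1.2074 - 0.1*72.444 = -6.037


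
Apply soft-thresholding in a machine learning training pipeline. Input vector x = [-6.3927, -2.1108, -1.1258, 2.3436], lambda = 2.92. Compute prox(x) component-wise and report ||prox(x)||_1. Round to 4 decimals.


Soft-thresholding with lambda = 2.92:
prox(-6.3927) = sign(-6.3927)*max(|-6.3927| - 2.92, 0) = -3.4727
prox(-2.1108) = sign(-2.1108)*max(|-2.1108| - 2.92, 0) = 0.0
prox(-1.1258) = sign(-1.1258)*max(|-1.1258| - 2.92, 0) = 0.0
prox(2.3436) = sign(2.3436)*max(|2.3436| - 2.92, 0) = 0.0
prox(x) = [-3.4727, 0.0, 0.0, 0.0]
||prox(x)||_1 = 3.4727 + 0.0 + 0.0 + 0.0 = 3.4727


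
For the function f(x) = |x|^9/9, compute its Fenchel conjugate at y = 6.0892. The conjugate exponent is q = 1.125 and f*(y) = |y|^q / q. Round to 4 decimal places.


The conjugate exponent q satisfies 1/p + 1/q = 1.
p = 9, so q = 9/(9 - 1) = 1.125
|y|^q = 6.0892^1.125 = 7.6319
f*(6.0892) = 7.6319 / 1.125 = 6.7839


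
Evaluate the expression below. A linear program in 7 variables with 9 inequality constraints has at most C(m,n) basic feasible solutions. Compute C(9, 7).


Each vertex corresponds to some choice of n active constraints out of m, so the number of vertices is at most C(m, n) = m! / (n!(m-n)!).
m = 9, n = 7
Numerator: 9 * 8 * 7 * 6 * 5 * 4 * 3
Denominator: 7! = 5040
C(9, 7) = 36


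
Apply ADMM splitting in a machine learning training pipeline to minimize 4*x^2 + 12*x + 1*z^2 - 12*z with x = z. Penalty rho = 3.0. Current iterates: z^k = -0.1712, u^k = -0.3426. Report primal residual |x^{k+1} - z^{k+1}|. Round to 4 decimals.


ADMM iteration with rho = 3.0, z^k = -0.1712, u^k = -0.3426
Step 1: x-update.
Minimize 4*x^2 + 12*x + (3.0/2)*(x + 0.1712 - 0.3426)^2
FOC: (2*4 + 3.0)*x = -12 + 3.0*(-0.1712 + 0.3426)
x^{k+1} = -1.0442
Step 2: z-update.
Minimize 1*z^2 - 12*z + (3.0/2)*(-1.0442 - z - 0.3426)^2
FOC: (2*1 + 3.0)*z = 12 + 3.0*(-1.0442 - 0.3426)
z^{k+1} = 1.5679
Step 3: u-update.
u^{k+1} = -0.3426 - 1.0442 - 1.5679 = -2.9547
Step 4: Primal residual = |-1.0442 - 1.5679| = 2.6121


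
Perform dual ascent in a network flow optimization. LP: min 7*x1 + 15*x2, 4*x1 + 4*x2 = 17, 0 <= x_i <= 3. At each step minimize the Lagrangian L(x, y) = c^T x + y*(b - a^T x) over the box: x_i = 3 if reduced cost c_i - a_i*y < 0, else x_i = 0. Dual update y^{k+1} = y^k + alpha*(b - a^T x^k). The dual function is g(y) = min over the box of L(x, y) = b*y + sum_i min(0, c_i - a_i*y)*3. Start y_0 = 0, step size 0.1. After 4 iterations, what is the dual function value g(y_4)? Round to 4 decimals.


Dual ascent for LP: min 7*x1 + 15*x2, 4*x1 + 4*x2 = 17, 0 <= x_i <= 3
Step 1: y^k = 0.0, reduced costs: (7.0, 15.0)
  x^k = (0.0, 0.0), subgradient = b - a^T x = 17.0
  y^{k+1} = 0.0 + 0.1*17.0 = 1.7
Step 2: y^k = 1.7, reduced costs: (0.2, 8.2)
  x^k = (0.0, 0.0), subgradient = b - a^T x = 17.0
  y^{k+1} = 1.7 + 0.1*17.0 = 3.4
Step 3: y^k = 3.4, reduced costs: (-6.6, 1.4)
  x^k = (3.0, 0.0), subgradient = b - a^T x = 5.0
  y^{k+1} = 3.4 + 0.1*5.0 = 3.9
Step 4: y^k = 3.9, reduced costs: (-8.6, -0.6)
  x^k = (3.0, 3.0), subgradient = b - a^T x = -7.0
  y^{k+1} = 3.9 + 0.1*-7.0 = 3.2
Dual objective at y_4 = 3.2: reduced costs (-5.8, 2.2), box minimizer x = (3.0, 0.0)
g(y_4) = b*y + (c1 - a1*y)*x1 + (c2 - a2*y)*x2 = 17*3.2 + (-5.8)*3.0 + 2.2*0.0 = 54.4 - 17.4 + 0.0 = 37.0


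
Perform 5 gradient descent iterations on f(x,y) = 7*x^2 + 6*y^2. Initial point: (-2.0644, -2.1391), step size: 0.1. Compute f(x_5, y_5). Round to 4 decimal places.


Gradient descent on f(x,y) = 7*x^2 + 6*y^2.
Starting point: (-2.0644, -2.1391), alpha = 0.1
Step 1: grad_x = 2*7*-2.0644 = -28.9016, grad_y = 2*6*-2.1391 = -25.6692
  x_1 = -2.0644 - 0.1*-28.9016 = 0.8258
  y_1 = -2.1391 - 0.1*-25.6692 = 0.4278
Step 2: grad_x = 2*7*0.8258 = 11.5606, grad_y = 2*6*0.4278 = 5.1338
  x_2 = 0.8258 - 0.1*11.5606 = -0.3303
  y_2 = 0.4278 - 0.1*5.1338 = -0.0856
Step 3: grad_x = 2*7*-0.3303 = -4.6243, grad_y = 2*6*-0.0856 = -1.0268
  x_3 = -0.3303 - 0.1*-4.6243 = 0.1321
  y_3 = -0.0856 - 0.1*-1.0268 = 0.0171
Step 4: grad_x = 2*7*0.1321 = 1.8497, grad_y = 2*6*0.0171 = 0.2054
  x_4 = 0.1321 - 0.1*1.8497 = -0.0528
  y_4 = 0.0171 - 0.1*0.2054 = -0.0034
Step 5: grad_x = 2*7*-0.0528 = -0.7399, grad_y = 2*6*-0.0034 = -0.0411
  x_5 = -0.0528 - 0.1*-0.7399 = 0.0211
  y_5 = -0.0034 - 0.1*-0.0411 = 0.0007
f(0.0211, 0.0007) = 7*0.0211^2 + 6*0.0007^2 = 0.0031


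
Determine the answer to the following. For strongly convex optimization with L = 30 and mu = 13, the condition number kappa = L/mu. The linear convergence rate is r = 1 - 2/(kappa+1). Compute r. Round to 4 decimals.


Step 1: Compute the condition number.
kappa = L/mu = 30/13 = 2.3077
Step 2: Compute the convergence rate.
r = 1 - 2/(kappa + 1) = 1 - 2*mu/(L + mu) = (L - mu)/(L + mu) = 17/43 = 0.3953


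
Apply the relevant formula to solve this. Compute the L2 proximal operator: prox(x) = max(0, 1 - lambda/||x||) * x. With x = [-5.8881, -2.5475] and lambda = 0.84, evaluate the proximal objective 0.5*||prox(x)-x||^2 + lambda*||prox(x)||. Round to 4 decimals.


Step 1: Compute ||x||.
||x|| = 6.4156
Step 2: Compute scaling factor.
scale = max(0, 1 - 0.84/6.4156) = 0.8691
Step 3: prox(x) = [-5.1172, -2.214]
||prox(x)|| = 5.5756
Step 4: Proximal objective.
0.5*||prox-x||^2 = 0.3528
lambda*||prox|| = 4.6835
Total = 5.0363


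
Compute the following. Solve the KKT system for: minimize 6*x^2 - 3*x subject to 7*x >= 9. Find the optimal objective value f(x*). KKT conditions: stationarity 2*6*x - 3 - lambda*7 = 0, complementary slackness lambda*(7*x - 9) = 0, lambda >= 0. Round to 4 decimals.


Step 1: Try lambda = 0 (constraint inactive).
x_unc = 3/(2*6) = 0.25
Check: 7*0.25 = 1.75 < 9 -- violated!
Step 2: Constraint must be active: 7*x = 9
x* = 9/7 = 1.2857 (rounded; the exact value 9/7 is used below)
lambda = (2*6*(9/7) - 3)/7 = 1.7755
Step 3: Compute optimal value.
f(x*) = 6*(9/7)^2 - 3*(9/7) = 6.0612


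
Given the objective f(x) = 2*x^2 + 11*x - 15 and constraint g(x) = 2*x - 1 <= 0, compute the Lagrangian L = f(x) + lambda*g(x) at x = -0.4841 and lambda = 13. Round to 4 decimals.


Step 1: Evaluate f(x).
f(-0.4841) = 2*(-0.4841)^2 + 11*(-0.4841) - 15 = -19.8564
Step 2: Evaluate g(x).
g(-0.4841) = 2*-0.4841 - 1 = -1.9682
Step 3: Compute Lagrangian.
L = -19.8564 + 13*-1.9682 = -45.443


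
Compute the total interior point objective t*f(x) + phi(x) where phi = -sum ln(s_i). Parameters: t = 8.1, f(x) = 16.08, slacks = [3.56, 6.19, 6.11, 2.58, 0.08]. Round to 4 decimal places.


Step 1: Compute log-barrier.
ln values: [1.2698, 1.8229, 1.8099, 0.9478, -2.5257]
phi = -(1.2698 + 1.8229 + 1.8099 + 0.9478 - 2.5257) = -3.3247
Step 2: Compute augmented objective.
t*f(x) = 8.1*16.08 = 130.248
Total = 130.248 - 3.3247 = 126.9233


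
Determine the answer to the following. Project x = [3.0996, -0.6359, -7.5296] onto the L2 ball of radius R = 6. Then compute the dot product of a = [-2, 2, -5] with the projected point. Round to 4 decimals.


Step 1: Compute ||x|| (intermediates to 6 decimals).
||x|| = sqrt(3.0996^2 + (-0.6359)^2 + (-7.5296)^2) = 8.167421
Step 2: Project.
Since ||x|| > R, scale = R/||x|| = 6/8.167421 = 0.734626, proj(x) = scale * x
proj(x) = [2.277047, -0.467149, -5.53144]
Step 3: Dot product.
a^T * proj(x) = -2*2.277047 + 2*(-0.467149) - 5*(-5.53144) = 22.1688


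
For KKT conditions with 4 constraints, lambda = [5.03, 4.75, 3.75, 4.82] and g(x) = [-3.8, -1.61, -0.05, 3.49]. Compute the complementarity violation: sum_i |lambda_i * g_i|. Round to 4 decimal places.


KKT complementary slackness check:
lambda_1 * g_1 = 5.03 * -3.8 = -19.114
lambda_2 * g_2 = 4.75 * -1.61 = -7.6475
lambda_3 * g_3 = 3.75 * -0.05 = -0.1875
lambda_4 * g_4 = 4.82 * 3.49 = 16.8218
Total violation = 19.114 + 7.6475 + 0.1875 + 16.8218 = 43.7708


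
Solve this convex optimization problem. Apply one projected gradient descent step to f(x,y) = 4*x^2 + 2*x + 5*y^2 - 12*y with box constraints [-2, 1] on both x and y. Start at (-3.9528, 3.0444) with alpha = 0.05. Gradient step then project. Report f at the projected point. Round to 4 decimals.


Step 1: Compute gradient at (-3.9528, 3.0444).
grad_x = 2*4*-3.9528 + 2 = -29.6224
grad_y = 2*5*3.0444 - 12 = 18.444
Step 2: Gradient step.
x_raw = -3.9528 - 0.05*-29.6224 = -2.4717
y_raw = 3.0444 - 0.05*18.444 = 2.1222
Step 3: Project onto [-2, 1].
x_proj = clip(-2.4717) = -2.0
y_proj = clip(2.1222) = 1.0
Step 4: Evaluate f.
f(-2.0, 1.0) = 5.0


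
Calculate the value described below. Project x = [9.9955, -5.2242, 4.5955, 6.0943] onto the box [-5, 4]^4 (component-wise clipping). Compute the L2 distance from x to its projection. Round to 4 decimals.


Project each component onto [-5, 4].
clip(9.9955) = 4.0, clip(-5.2242) = -5.0, clip(4.5955) = 4.0, clip(6.0943) = 4.0
Projection = [4.0, -5.0, 4.0, 4.0]
Squared diffs: [35.946, 0.0503, 0.3546, 4.3861]
Distance = sqrt(40.737) = 6.3826


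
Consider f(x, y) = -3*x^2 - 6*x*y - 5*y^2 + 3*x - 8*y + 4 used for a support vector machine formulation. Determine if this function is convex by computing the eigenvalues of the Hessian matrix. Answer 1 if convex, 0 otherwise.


The Hessian of f(x,y) = -3*x^2 - 6*x*y - 5*y^2 + 3*x - 8*y + 4 is:
H = [[-6, -6], [-6, -10]]
Trace = -6 - 10 = -16
Determinant = -6*-10 - (-6)^2 = 24
Discriminant = (-16)^2 - 4*24 = 160.0
Eigenvalues: lambda_1 = -14.3246, lambda_2 = -1.6754
The function is not convex.

0


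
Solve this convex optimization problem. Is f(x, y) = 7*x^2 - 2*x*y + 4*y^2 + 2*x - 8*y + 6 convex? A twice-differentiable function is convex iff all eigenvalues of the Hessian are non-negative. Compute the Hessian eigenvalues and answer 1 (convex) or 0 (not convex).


The Hessian of f(x,y) = 7*x^2 - 2*x*y + 4*y^2 + 2*x - 8*y + 6 is:
H = [[14, -2], [-2, 8]]
Trace = 14 + 8 = 22
Determinant = 14*8 - (-2)^2 = 108
Discriminant = (22)^2 - 4*108 = 52.0
Eigenvalues: lambda_1 = 7.3944, lambda_2 = 14.6056
The function is convex.

1


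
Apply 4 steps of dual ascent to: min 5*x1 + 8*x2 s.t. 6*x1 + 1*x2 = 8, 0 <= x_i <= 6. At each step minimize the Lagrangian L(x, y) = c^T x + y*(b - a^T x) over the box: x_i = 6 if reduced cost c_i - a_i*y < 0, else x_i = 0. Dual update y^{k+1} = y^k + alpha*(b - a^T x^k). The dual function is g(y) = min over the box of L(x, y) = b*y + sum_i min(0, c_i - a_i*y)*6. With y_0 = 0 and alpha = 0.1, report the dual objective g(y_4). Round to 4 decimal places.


Dual ascent for LP: min 5*x1 + 8*x2, 6*x1 + 1*x2 = 8, 0 <= x_i <= 6
Step 1: y^k = 0.0, reduced costs: (5.0, 8.0)
  x^k = (0.0, 0.0), subgradient = b - a^T x = 8.0
  y^{k+1} = 0.0 + 0.1*8.0 = 0.8
Step 2: y^k = 0.8, reduced costs: (0.2, 7.2)
  x^k = (0.0, 0.0), subgradient = b - a^T x = 8.0
  y^{k+1} = 0.8 + 0.1*8.0 = 1.6
Step 3: y^k = 1.6, reduced costs: (-4.6, 6.4)
  x^k = (6.0, 0.0), subgradient = b - a^T x = -28.0
  y^{k+1} = 1.6 + 0.1*-28.0 = -1.2
Step 4: y^k = -1.2, reduced costs: (12.2, 9.2)
  x^k = (0.0, 0.0), subgradient = b - a^T x = 8.0
  y^{k+1} = -1.2 + 0.1*8.0 = -0.4
Dual objective at y_4 = -0.4: reduced costs (7.4, 8.4), box minimizer x = (0.0, 0.0)
g(y_4) = b*y + (c1 - a1*y)*x1 + (c2 - a2*y)*x2 = 8*(-0.4) + 7.4*0.0 + 8.4*0.0 = -3.2 + 0.0 + 0.0 = -3.2


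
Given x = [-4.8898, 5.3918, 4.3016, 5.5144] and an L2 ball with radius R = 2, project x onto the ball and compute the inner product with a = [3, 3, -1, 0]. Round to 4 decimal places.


Step 1: Compute ||x|| (intermediates to 6 decimals).
||x|| = sqrt((-4.8898)^2 + 5.3918^2 + 4.3016^2 + 5.5144^2) = 10.094257
Step 2: Project.
Since ||x|| > R, scale = R/||x|| = 2/10.094257 = 0.198132, proj(x) = scale * x
proj(x) = [-0.968826, 1.068288, 0.852285, 1.092579]
Step 3: Dot product.
a^T * proj(x) = 3*(-0.968826) + 3*1.068288 - 1*0.852285 + 0*1.092579 = -0.5539


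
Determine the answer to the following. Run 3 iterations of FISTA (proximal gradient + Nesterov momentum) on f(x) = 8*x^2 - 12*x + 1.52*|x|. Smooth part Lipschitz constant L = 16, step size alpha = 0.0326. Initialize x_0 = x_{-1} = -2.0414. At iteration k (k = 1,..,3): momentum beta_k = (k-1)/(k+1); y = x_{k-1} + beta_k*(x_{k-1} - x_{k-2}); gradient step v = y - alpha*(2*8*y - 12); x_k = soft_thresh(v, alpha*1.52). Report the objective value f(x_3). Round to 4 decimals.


FISTA on f(x) = 8*x^2 - 12*x + 1.52*|x|
L = 16, alpha = 0.0326
Iteration 1: beta = 0.0, y = -2.0414 + 0.0*(-2.0414 + 2.0414) = -2.0414
  grad(y) = -44.6624, v = y - alpha*grad = -0.5854
  prox(v) = soft_thresh(-0.5854, 0.0496) = -0.5359
Iteration 2: beta = 0.3333, y = -0.5359 + 0.3333*(-0.5359 + 2.0414) = -0.034
  grad(y) = -12.5441, v = y - alpha*grad = 0.3749
  prox(v) = soft_thresh(0.3749, 0.0496) = 0.3254
Iteration 3: beta = 0.5, y = 0.3254 + 0.5*(0.3254 + 0.5359) = 0.756
  grad(y) = 0.096, v = y - alpha*grad = 0.7529
  prox(v) = soft_thresh(0.7529, 0.0496) = 0.7033
f(x_3) = 8*0.7033^2 - 12*0.7033 + 1.52*|0.7033| = -3.4135


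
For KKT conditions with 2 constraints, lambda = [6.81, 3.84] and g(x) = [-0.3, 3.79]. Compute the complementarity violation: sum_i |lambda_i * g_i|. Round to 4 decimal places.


KKT complementary slackness check:
lambda_1 * g_1 = 6.81 * -0.3 = -2.043
lambda_2 * g_2 = 3.84 * 3.79 = 14.5536
Total violation = 2.043 + 14.5536 = 16.5966


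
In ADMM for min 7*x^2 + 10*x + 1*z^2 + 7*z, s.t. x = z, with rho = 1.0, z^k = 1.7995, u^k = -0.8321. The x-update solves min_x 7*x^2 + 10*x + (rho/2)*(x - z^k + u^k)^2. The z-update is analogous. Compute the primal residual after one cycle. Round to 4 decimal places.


ADMM iteration with rho = 1.0, z^k = 1.7995, u^k = -0.8321
Step 1: x-update.
Minimize 7*x^2 + 10*x + (1.0/2)*(x - 1.7995 - 0.8321)^2
FOC: (2*7 + 1.0)*x = -10 + 1.0*(1.7995 + 0.8321)
x^{k+1} = -0.4912
Step 2: z-update.
Minimize 1*z^2 + 7*z + (1.0/2)*(-0.4912 - z - 0.8321)^2
FOC: (2*1 + 1.0)*z = -7 + 1.0*(-0.4912 - 0.8321)
z^{k+1} = -2.7744
Step 3: u-update.
u^{k+1} = -0.8321 - 0.4912 + 2.7744 = 1.4511
Step 4: Primal residual = |-0.4912 + 2.7744| = 2.2832


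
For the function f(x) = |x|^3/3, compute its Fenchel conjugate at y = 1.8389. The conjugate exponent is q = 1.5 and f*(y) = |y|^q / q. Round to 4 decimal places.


The conjugate exponent q satisfies 1/p + 1/q = 1.
p = 3, so q = 3/(3 - 1) = 1.5
|y|^q = 1.8389^1.5 = 2.4937
f*(1.8389) = 2.4937 / 1.5 = 1.6624


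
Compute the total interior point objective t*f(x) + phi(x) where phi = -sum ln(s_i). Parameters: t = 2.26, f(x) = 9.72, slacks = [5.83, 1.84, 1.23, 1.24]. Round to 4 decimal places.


Step 1: Compute log-barrier.
ln values: [1.763, 0.6098, 0.207, 0.2151]
phi = -(1.763 + 0.6098 + 0.207 + 0.2151) = -2.7949
Step 2: Compute augmented objective.
t*f(x) = 2.26*9.72 = 21.9672
Total = 21.9672 - 2.7949 = 19.1723


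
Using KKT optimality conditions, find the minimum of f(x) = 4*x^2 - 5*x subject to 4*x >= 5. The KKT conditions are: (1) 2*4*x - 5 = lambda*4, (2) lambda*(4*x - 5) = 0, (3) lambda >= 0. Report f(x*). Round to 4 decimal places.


Step 1: Try lambda = 0 (constraint inactive).
x_unc = 5/(2*4) = 0.625
Check: 4*0.625 = 2.5 < 5 -- violated!
Step 2: Constraint must be active: 4*x = 5
x* = 5/4 = 1.25
lambda = (2*4*1.25 - 5)/4 = 1.25
Step 3: Compute optimal value.
f(x*) = 4*1.25^2 - 5*1.25 = 0.0


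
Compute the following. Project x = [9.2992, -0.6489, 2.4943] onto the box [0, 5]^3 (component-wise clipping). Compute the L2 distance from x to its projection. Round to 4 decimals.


Project each component onto [0, 5].
clip(9.2992) = 5.0, clip(-0.6489) = 0.0, clip(2.4943) = 2.4943
Projection = [5.0, 0.0, 2.4943]
Squared diffs: [18.4831, 0.4211, 0.0]
Distance = sqrt(18.9042) = 4.3479


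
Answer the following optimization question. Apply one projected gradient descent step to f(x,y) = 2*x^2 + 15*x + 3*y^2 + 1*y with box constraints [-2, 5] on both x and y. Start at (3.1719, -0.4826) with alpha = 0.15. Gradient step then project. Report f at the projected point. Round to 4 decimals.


Step 1: Compute gradient at (3.1719, -0.4826).
grad_x = 2*2*3.1719 + 15 = 27.6876
grad_y = 2*3*-0.4826 + 1 = -1.8956
Step 2: Gradient step.
x_raw = 3.1719 - 0.15*27.6876 = -0.9812
y_raw = -0.4826 - 0.15*-1.8956 = -0.1983
Step 3: Project onto [-2, 5].
x_proj = clip(-0.9812) = -0.9812
y_proj = clip(-0.1983) = -0.1983
Step 4: Evaluate f.
f(-0.9812, -0.1983) = -12.8733


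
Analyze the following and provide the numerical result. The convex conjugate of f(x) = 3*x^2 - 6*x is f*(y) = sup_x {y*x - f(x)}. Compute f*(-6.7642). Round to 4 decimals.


f*(y) = sup_x {y*x - a*x^2 - b*x} = sup_x {(y-b)*x - a*x^2}
FOC: (y - b) - 2a*x = 0 => x* = (y - b)/(2a)
x* = (-6.7642 + 6)/(2*3) = -0.1274
f*(-6.7642) = (y-b)^2/(4a) = (-6.7642 + 6)^2/(4*3)
= 0.584/12 = 0.0487


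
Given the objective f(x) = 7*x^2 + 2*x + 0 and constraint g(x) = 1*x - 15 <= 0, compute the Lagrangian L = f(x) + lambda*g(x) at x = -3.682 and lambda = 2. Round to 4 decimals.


Step 1: Evaluate f(x).
f(-3.682) = 7*(-3.682)^2 + 2*(-3.682) + 0 = 87.5359
Step 2: Evaluate g(x).
g(-3.682) = 1*-3.682 - 15 = -18.682
Step 3: Compute Lagrangian.
L = 87.5359 + 2*-18.682 = 50.1719


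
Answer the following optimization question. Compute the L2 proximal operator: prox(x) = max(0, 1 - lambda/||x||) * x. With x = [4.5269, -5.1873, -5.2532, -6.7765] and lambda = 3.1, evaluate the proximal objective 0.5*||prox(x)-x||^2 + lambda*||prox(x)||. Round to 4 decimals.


Step 1: Compute ||x||.
||x|| = 10.9963
Step 2: Compute scaling factor.
scale = max(0, 1 - 3.1/10.9963) = 0.7181
Step 3: prox(x) = [3.2507, -3.7249, -3.7723, -4.8661]
||prox(x)|| = 7.8963
Step 4: Proximal objective.
0.5*||prox-x||^2 = 4.805
lambda*||prox|| = 24.4785
Total = 29.2834


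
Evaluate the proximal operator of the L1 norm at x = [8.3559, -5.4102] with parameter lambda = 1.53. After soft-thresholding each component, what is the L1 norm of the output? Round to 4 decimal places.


Soft-thresholding with lambda = 1.53:
prox(8.3559) = sign(8.3559)*max(|8.3559| - 1.53, 0) = 6.8259
prox(-5.4102) = sign(-5.4102)*max(|-5.4102| - 1.53, 0) = -3.8802
prox(x) = [6.8259, -3.8802]
||prox(x)||_1 = 6.8259 + 3.8802 = 10.7061


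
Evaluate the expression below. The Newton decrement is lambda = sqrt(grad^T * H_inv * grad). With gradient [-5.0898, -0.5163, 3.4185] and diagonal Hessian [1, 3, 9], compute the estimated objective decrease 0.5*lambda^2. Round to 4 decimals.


Step 1: H is diagonal, so H^(-1) * g = [-5.0898, -0.1721, 0.3798].
Step 2: g^T H^(-1) g = sum_i g_i^2 / H_ii
  = (-5.0898)^2/1 + (-0.5163)^2/3 + (3.4185)^2/9
  = 25.9061 + 0.0889 + 1.2985 = 27.2934
Step 3: Objective decrease = 0.5 * g^T H^(-1) g = 13.6467


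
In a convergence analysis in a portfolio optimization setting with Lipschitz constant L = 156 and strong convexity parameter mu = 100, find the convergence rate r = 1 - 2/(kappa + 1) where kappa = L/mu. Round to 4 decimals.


Step 1: Compute the condition number.
kappa = L/mu = 156/100 = 1.56
Step 2: Compute the convergence rate.
r = 1 - 2/(kappa + 1) = 1 - 2*mu/(L + mu) = (L - mu)/(L + mu) = 56/256 = 0.2188


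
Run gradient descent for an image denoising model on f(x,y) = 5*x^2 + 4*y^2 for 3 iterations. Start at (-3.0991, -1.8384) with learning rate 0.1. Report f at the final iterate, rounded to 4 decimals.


Gradient descent on f(x,y) = 5*x^2 + 4*y^2.
Starting point: (-3.0991, -1.8384), alpha = 0.1
Step 1: grad_x = 2*5*-3.0991 = -30.991, grad_y = 2*4*-1.8384 = -14.7072
  x_1 = -3.0991 - 0.1*-30.991 = 0.0
  y_1 = -1.8384 - 0.1*-14.7072 = -0.3677
Step 2: grad_x = 2*5*0.0 = 0.0, grad_y = 2*4*-0.3677 = -2.9414
  x_2 = 0.0 - 0.1*0.0 = 0.0
  y_2 = -0.3677 - 0.1*-2.9414 = -0.0735
Step 3: grad_x = 2*5*0.0 = 0.0, grad_y = 2*4*-0.0735 = -0.5883
  x_3 = 0.0 - 0.1*0.0 = 0.0
  y_3 = -0.0735 - 0.1*-0.5883 = -0.0147
f(0.0, -0.0147) = 5*0.0^2 + 4*(-0.0147)^2 = 0.0009


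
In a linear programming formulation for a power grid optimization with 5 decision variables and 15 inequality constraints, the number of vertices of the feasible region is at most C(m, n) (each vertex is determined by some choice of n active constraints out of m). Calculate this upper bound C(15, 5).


Each vertex corresponds to some choice of n active constraints out of m, so the number of vertices is at most C(m, n) = m! / (n!(m-n)!).
m = 15, n = 5
Numerator: 15 * 14 * 13 * 12 * 11
Denominator: 5! = 120
C(15, 5) = 3003


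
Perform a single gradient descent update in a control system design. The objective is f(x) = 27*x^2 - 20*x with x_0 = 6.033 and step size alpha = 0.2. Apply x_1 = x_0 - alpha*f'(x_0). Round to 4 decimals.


We compute the gradient at x_0 and apply the update.
f'(x) = 54*x - 20
f'(6.033) = 54*6.033 - 20 = 305.782
x_1 = 6.033 - 0.2*305.782 = -55.1234


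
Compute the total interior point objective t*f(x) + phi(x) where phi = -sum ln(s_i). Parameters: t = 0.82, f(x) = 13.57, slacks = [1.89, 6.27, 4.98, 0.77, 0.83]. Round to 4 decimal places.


Step 1: Compute log-barrier.
ln values: [0.6366, 1.8358, 1.6054, -0.2614, -0.1863]
phi = -(0.6366 + 1.8358 + 1.6054 - 0.2614 - 0.1863) = -3.6301
Step 2: Compute augmented objective.
t*f(x) = 0.82*13.57 = 11.1274
Total = 11.1274 - 3.6301 = 7.4973


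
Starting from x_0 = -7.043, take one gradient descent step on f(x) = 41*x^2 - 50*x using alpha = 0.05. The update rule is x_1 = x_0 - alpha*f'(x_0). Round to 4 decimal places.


We compute the gradient at x_0 and apply the update.
f'(x) = 82*x - 50
f'(-7.043) = 82*-7.043 - 50 = -627.526
x_1 = -7.043 - 0.05*-627.526 = 24.3333


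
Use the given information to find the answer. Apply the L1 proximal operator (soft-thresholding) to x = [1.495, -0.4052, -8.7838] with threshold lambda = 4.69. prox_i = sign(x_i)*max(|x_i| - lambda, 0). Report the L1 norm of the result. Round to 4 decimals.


Soft-thresholding with lambda = 4.69:
prox(1.495) = sign(1.495)*max(|1.495| - 4.69, 0) = 0.0
prox(-0.4052) = sign(-0.4052)*max(|-0.4052| - 4.69, 0) = 0.0
prox(-8.7838) = sign(-8.7838)*max(|-8.7838| - 4.69, 0) = -4.0938
prox(x) = [0.0, 0.0, -4.0938]
||prox(x)||_1 = 0.0 + 0.0 + 4.0938 = 4.0938


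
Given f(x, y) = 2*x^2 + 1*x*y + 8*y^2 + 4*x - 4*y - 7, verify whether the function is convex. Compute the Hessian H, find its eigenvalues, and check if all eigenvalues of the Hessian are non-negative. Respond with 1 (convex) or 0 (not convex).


The Hessian of f(x,y) = 2*x^2 + 1*x*y + 8*y^2 + 4*x - 4*y - 7 is:
H = [[4, 1], [1, 16]]
Trace = 4 + 16 = 20
Determinant = 4*16 - (1)^2 = 63
Discriminant = (20)^2 - 4*63 = 148.0
Eigenvalues: lambda_1 = 3.9172, lambda_2 = 16.0828
The function is convex.

1


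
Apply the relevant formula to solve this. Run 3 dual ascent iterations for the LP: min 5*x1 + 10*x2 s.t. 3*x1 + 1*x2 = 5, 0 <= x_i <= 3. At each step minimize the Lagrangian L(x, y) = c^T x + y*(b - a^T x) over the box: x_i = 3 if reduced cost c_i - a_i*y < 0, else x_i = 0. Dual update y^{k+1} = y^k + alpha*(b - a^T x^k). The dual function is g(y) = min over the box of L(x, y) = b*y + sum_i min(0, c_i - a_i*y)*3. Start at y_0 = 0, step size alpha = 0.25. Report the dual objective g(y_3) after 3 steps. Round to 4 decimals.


Dual ascent for LP: min 5*x1 + 10*x2, 3*x1 + 1*x2 = 5, 0 <= x_i <= 3
Step 1: y^k = 0.0, reduced costs: (5.0, 10.0)
  x^k = (0.0, 0.0), subgradient = b - a^T x = 5.0
  y^{k+1} = 0.0 + 0.25*5.0 = 1.25
Step 2: y^k = 1.25, reduced costs: (1.25, 8.75)
  x^k = (0.0, 0.0), subgradient = b - a^T x = 5.0
  y^{k+1} = 1.25 + 0.25*5.0 = 2.5
Step 3: y^k = 2.5, reduced costs: (-2.5, 7.5)
  x^k = (3.0, 0.0), subgradient = b - a^T x = -4.0
  y^{k+1} = 2.5 + 0.25*-4.0 = 1.5
Dual objective at y_3 = 1.5: reduced costs (0.5, 8.5), box minimizer x = (0.0, 0.0)
g(y_3) = b*y + (c1 - a1*y)*x1 + (c2 - a2*y)*x2 = 5*1.5 + 0.5*0.0 + 8.5*0.0 = 7.5 + 0.0 + 0.0 = 7.5


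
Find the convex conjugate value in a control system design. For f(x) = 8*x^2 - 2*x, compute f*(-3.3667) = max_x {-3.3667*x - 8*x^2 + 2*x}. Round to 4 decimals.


f*(y) = sup_x {y*x - a*x^2 - b*x} = sup_x {(y-b)*x - a*x^2}
FOC: (y - b) - 2a*x = 0 => x* = (y - b)/(2a)
x* = (-3.3667 + 2)/(2*8) = -0.0854
f*(-3.3667) = (y-b)^2/(4a) = (-3.3667 + 2)^2/(4*8)
= 1.8679/32 = 0.0584


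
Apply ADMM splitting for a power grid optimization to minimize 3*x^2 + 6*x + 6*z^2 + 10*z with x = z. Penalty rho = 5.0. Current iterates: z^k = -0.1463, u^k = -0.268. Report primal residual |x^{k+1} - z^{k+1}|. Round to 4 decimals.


ADMM iteration with rho = 5.0, z^k = -0.1463, u^k = -0.268
Step 1: x-update.
Minimize 3*x^2 + 6*x + (5.0/2)*(x + 0.1463 - 0.268)^2
FOC: (2*3 + 5.0)*x = -6 + 5.0*(-0.1463 + 0.268)
x^{k+1} = -0.4901
Step 2: z-update.
Minimize 6*z^2 + 10*z + (5.0/2)*(-0.4901 - z - 0.268)^2
FOC: (2*6 + 5.0)*z = -10 + 5.0*(-0.4901 - 0.268)
z^{k+1} = -0.8112
Step 3: u-update.
u^{k+1} = -0.268 - 0.4901 + 0.8112 = 0.0531
Step 4: Primal residual = |-0.4901 + 0.8112| = 0.3211


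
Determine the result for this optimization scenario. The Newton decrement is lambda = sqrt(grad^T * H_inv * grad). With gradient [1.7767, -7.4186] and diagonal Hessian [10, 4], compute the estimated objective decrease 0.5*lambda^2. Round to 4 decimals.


Step 1: H is diagonal, so H^(-1) * g = [0.1777, -1.8547].
Step 2: g^T H^(-1) g = sum_i g_i^2 / H_ii
  = (1.7767)^2/10 + (-7.4186)^2/4
  = 0.3157 + 13.7589 = 14.0746
Step 3: Objective decrease = 0.5 * g^T H^(-1) g = 7.0373


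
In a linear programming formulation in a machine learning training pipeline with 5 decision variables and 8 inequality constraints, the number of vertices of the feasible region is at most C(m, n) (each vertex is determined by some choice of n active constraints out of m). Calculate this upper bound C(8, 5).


Each vertex corresponds to some choice of n active constraints out of m, so the number of vertices is at most C(m, n) = m! / (n!(m-n)!).
m = 8, n = 5
Numerator: 8 * 7 * 6 * 5 * 4
Denominator: 5! = 120
C(8, 5) = 56


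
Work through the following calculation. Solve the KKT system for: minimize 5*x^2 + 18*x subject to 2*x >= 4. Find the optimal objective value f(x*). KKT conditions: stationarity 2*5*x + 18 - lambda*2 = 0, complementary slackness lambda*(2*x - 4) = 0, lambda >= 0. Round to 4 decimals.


Step 1: Try lambda = 0 (constraint inactive).
x_unc = -18/(2*5) = -1.8
Check: 2*-1.8 = -3.6 < 4 -- violated!
Step 2: Constraint must be active: 2*x = 4
x* = 4/2 = 2.0
lambda = (2*5*2.0 + 18)/2 = 19.0
Step 3: Compute optimal value.
f(x*) = 5*2.0^2 + 18*2.0 = 56.0


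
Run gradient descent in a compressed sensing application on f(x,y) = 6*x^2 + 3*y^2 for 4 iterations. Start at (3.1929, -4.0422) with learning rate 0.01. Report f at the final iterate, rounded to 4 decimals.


Gradient descent on f(x,y) = 6*x^2 + 3*y^2.
Starting point: (3.1929, -4.0422), alpha = 0.01
Step 1: grad_x = 2*6*3.1929 = 38.3148, grad_y = 2*3*-4.0422 = -24.2532
  x_1 = 3.1929 - 0.01*38.3148 = 2.8098
  y_1 = -4.0422 - 0.01*-24.2532 = -3.7997
Step 2: grad_x = 2*6*2.8098 = 33.717, grad_y = 2*3*-3.7997 = -22.798
  x_2 = 2.8098 - 0.01*33.717 = 2.4726
  y_2 = -3.7997 - 0.01*-22.798 = -3.5717
Step 3: grad_x = 2*6*2.4726 = 29.671, grad_y = 2*3*-3.5717 = -21.4301
  x_3 = 2.4726 - 0.01*29.671 = 2.1759
  y_3 = -3.5717 - 0.01*-21.4301 = -3.3574
Step 4: grad_x = 2*6*2.1759 = 26.1105, grad_y = 2*3*-3.3574 = -20.1443
  x_4 = 2.1759 - 0.01*26.1105 = 1.9148
  y_4 = -3.3574 - 0.01*-20.1443 = -3.1559
f(1.9148, -3.1559) = 6*1.9148^2 + 3*(-3.1559)^2 = 51.8779


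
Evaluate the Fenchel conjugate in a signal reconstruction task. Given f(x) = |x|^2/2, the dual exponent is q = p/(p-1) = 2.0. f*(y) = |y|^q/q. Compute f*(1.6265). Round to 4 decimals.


The conjugate exponent q satisfies 1/p + 1/q = 1.
p = 2, so q = 2/(2 - 1) = 2.0
|y|^q = 1.6265^2.0 = 2.6455
f*(1.6265) = 2.6455 / 2.0 = 1.3228


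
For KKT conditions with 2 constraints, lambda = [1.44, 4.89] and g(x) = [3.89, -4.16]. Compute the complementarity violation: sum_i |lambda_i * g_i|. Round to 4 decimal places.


KKT complementary slackness check:
lambda_1 * g_1 = 1.44 * 3.89 = 5.6016
lambda_2 * g_2 = 4.89 * -4.16 = -20.3424
Total violation = 5.6016 + 20.3424 = 25.944


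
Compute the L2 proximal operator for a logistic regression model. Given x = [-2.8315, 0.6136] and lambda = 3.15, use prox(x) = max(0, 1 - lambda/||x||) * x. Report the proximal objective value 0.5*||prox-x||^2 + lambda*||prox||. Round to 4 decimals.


Step 1: Compute ||x||.
||x|| = 2.8972
Step 2: Compute scaling factor.
scale = max(0, 1 - 3.15/2.8972) = 0.0
Step 3: prox(x) = [-0.0, 0.0]
||prox(x)|| = 0.0
Step 4: Proximal objective.
0.5*||prox-x||^2 = 4.1969
lambda*||prox|| = 0.0
Total = 4.1969


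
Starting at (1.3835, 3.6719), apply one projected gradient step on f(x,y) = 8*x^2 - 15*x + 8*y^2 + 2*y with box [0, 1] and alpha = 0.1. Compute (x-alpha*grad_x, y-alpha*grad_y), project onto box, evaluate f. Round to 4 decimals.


Step 1: Compute gradient at (1.3835, 3.6719).
grad_x = 2*8*1.3835 - 15 = 7.136
grad_y = 2*8*3.6719 + 2 = 60.7504
Step 2: Gradient step.
x_raw = 1.3835 - 0.1*7.136 = 0.6699
y_raw = 3.6719 - 0.1*60.7504 = -2.4031
Step 3: Project onto [0, 1].
x_proj = clip(0.6699) = 0.6699
y_proj = clip(-2.4031) = 0.0
Step 4: Evaluate f.
f(0.6699, 0.0) = -6.4584


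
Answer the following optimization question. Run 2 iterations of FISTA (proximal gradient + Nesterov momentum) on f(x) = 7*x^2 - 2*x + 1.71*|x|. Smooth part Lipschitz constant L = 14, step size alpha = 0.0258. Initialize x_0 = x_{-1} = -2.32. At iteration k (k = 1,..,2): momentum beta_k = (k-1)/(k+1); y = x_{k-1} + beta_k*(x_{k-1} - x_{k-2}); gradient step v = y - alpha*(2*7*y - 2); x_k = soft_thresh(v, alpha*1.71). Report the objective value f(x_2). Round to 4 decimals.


FISTA on f(x) = 7*x^2 - 2*x + 1.71*|x|
L = 14, alpha = 0.0258
Iteration 1: beta = 0.0, y = -2.32 + 0.0*(-2.32 + 2.32) = -2.32
  grad(y) = -34.48, v = y - alpha*grad = -1.4304
  prox(v) = soft_thresh(-1.4304, 0.0441) = -1.3863
Iteration 2: beta = 0.3333, y = -1.3863 + 0.3333*(-1.3863 + 2.32) = -1.0751
  grad(y) = -17.0509, v = y - alpha*grad = -0.6352
  prox(v) = soft_thresh(-0.6352, 0.0441) = -0.591
f(x_2) = 7*(-0.591)^2 - 2*(-0.591) + 1.71*|-0.591| = 4.638


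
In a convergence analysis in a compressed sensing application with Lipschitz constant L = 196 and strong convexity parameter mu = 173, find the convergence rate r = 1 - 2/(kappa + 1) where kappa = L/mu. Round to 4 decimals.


Step 1: Compute the condition number.
kappa = L/mu = 196/173 = 1.1329
Step 2: Compute the convergence rate.
r = 1 - 2/(kappa + 1) = 1 - 2*mu/(L + mu) = (L - mu)/(L + mu) = 23/369 = 0.0623


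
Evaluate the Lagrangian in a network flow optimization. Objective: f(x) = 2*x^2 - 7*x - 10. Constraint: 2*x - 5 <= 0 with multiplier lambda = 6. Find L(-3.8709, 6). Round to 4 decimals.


Step 1: Evaluate f(x).
f(-3.8709) = 2*(-3.8709)^2 - 7*(-3.8709) - 10 = 47.064
Step 2: Evaluate g(x).
g(-3.8709) = 2*-3.8709 - 5 = -12.7418
Step 3: Compute Lagrangian.
L = 47.064 + 6*-12.7418 = -29.3868


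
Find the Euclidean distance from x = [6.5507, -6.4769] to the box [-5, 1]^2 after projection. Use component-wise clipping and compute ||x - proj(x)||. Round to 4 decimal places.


Project each component onto [-5, 1].
clip(6.5507) = 1.0, clip(-6.4769) = -5.0
Projection = [1.0, -5.0]
Squared diffs: [30.8103, 2.1812]
Distance = sqrt(32.9915) = 5.7438


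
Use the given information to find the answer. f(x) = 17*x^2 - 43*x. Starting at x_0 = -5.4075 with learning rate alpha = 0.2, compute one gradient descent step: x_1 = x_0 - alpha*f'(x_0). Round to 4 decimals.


We compute the gradient at x_0 and apply the update.
f'(x) = 34*x - 43
f'(-5.4075) = 34*-5.4075 - 43 = -226.855
x_1 = -5.4075 - 0.2*-226.855 = 39.9635
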